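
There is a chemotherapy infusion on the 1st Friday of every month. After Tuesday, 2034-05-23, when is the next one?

2034-06-02

May 2034 starts on a Monday, so its 1st Friday is 2034-05-05 (4 days in).
That is not after 2034-05-23, so look at June 2034.
June 2034 starts on a Thursday, so its 1st Friday is 2034-06-02 (1 day in).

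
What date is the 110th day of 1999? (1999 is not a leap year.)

January has 31 days (110 − 31 = 79 remain).
February has 28 days (79 − 28 = 51 remain).
March has 31 days (51 − 31 = 20 remain).
20 into April → April 20.

1999-04-20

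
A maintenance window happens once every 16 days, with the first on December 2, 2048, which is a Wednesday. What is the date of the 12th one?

The 12th occurrence is 11 intervals after the first: 11 × 16 = 176 days after December 2, 2048.
December has 31 days — 29 days to the end of December leaves 147.
January has 31 days (116 left).
February has 28 days (88 left).
March has 31 days (57 left).
April has 30 days (27 left).
27 days into May → May 27, 2049.

May 27, 2049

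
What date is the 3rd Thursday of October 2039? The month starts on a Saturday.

October 2039 begins on a Saturday, so the first Thursday is October 6 (5 days later).
The 3rd Thursday is 2 weeks later: 6 + 14 = 20.

2039-10-20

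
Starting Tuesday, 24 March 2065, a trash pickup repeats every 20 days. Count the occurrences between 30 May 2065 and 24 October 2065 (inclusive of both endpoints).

7

Occurrences land 20·i days after 24 March 2065 for i = 0, 1, 2, …
30 May 2065 is 67 days after the start; 67 ÷ 20 = 3 remainder 7; since the remainder is 7, round up to i = 4. First occurrence in the window: #5 on 12 June 2065 (4×20 = 80 days in).
24 October 2065 is 214 days after the start; 214 ÷ 20 = 10 remainder 14. Last occurrence in the window: #11 on 10 October 2065.
Occurrences #5 through #11: 7 in total.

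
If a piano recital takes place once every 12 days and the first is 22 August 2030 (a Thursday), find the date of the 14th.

25 January 2031

The 14th occurrence is 13 intervals after the first: 13 × 12 = 156 days after 22 August 2030.
August has 31 days — 9 days to the end of August leaves 147.
September has 30 days (117 left).
October has 31 days (86 left).
November has 30 days (56 left).
December has 31 days (25 left).
25 days into January → 25 January 2031.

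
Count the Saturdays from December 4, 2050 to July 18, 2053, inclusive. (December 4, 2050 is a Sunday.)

December 4, 2050 is a Sunday; the first Saturday on or after it is December 10, 2050 (6 days later).
From December 10, 2050 to July 18, 2053: 21 + 365 + 366 + 199 = 951 days (rest of 2050, 2051, 2052, to July 18, 2053 in 2053).
951 ÷ 7 = 135 full weeks with remainder 6, so 135 more Saturdays after the first → 136.

136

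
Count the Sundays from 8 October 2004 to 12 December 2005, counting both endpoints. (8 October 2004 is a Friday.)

62

8 October 2004 is a Friday; the first Sunday on or after it is 10 October 2004 (2 days later).
From 10 October 2004 to 12 December 2005: 82 + 346 = 428 days (rest of 2004, to 12 December 2005 in 2005).
428 ÷ 7 = 61 full weeks with remainder 1, so 61 more Sundays after the first → 62.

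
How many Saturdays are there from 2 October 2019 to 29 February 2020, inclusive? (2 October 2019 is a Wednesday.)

22

2 October 2019 is a Wednesday; the first Saturday on or after it is 5 October 2019 (3 days later).
From 5 October 2019 to 29 February 2020: 26 + 30 + 31 + 31 + 29 = 147 days (rest of October, November, December, January, February).
147 ÷ 7 = 21 full weeks with remainder 0, so 21 more Saturdays after the first → 22.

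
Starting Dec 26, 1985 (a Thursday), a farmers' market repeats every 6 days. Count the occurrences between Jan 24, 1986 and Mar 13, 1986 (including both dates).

Occurrences land 6·i days after Dec 26, 1985 for i = 0, 1, 2, …
Jan 24, 1986 is 29 days after the start; 29 ÷ 6 = 4 remainder 5; since the remainder is 5, round up to i = 5. First occurrence in the window: #6 on Jan 25, 1986 (5×6 = 30 days in).
Mar 13, 1986 is 77 days after the start; 77 ÷ 6 = 12 remainder 5. Last occurrence in the window: #13 on Mar 8, 1986.
Occurrences #6 through #13: 8 in total.

8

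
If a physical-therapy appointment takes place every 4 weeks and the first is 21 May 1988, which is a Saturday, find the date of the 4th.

The 4th occurrence is 3 intervals after the first: 3 × 28 = 84 days after 21 May 1988.
May has 31 days — 10 days to the end of May leaves 74.
June has 30 days (44 left).
July has 31 days (13 left).
13 days into August → 13 August 1988.

13 August 1988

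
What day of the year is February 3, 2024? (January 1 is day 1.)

Days in months before February: 31 = 31.
Plus 3 days into February → day 34.

34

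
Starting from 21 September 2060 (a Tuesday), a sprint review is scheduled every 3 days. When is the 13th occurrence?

The 13th occurrence is 12 intervals after the first: 12 × 3 = 36 days after 21 September 2060.
September has 30 days — 9 days to the end of September leaves 27.
27 days into October → 27 October 2060.

27 October 2060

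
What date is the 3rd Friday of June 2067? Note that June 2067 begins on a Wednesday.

June 2067 begins on a Wednesday, so the first Friday is June 3 (2 days later).
The 3rd Friday is 2 weeks later: 3 + 14 = 17.

June 17, 2067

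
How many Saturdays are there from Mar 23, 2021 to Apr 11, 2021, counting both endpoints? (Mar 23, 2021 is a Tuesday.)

Mar 23, 2021 is a Tuesday; the first Saturday on or after it is Mar 27, 2021 (4 days later).
From Mar 27, 2021 to Apr 11, 2021: 4 + 11 = 15 days (rest of Mar, Apr).
15 ÷ 7 = 2 full weeks with remainder 1, so 2 more Saturdays after the first → 3.

3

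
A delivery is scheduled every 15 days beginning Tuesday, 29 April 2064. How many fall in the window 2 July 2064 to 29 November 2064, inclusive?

10

Occurrences land 15·i days after 29 April 2064 for i = 0, 1, 2, …
2 July 2064 is 64 days after the start; 64 ÷ 15 = 4 remainder 4; since the remainder is 4, round up to i = 5. First occurrence in the window: #6 on 13 July 2064 (5×15 = 75 days in).
29 November 2064 is 214 days after the start; 214 ÷ 15 = 14 remainder 4. Last occurrence in the window: #15 on 25 November 2064.
Occurrences #6 through #15: 10 in total.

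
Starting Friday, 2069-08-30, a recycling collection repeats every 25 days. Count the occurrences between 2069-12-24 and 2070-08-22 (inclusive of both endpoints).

Occurrences land 25·i days after 2069-08-30 for i = 0, 1, 2, …
2069-12-24 is 116 days after the start; 116 ÷ 25 = 4 remainder 16; since the remainder is 16, round up to i = 5. First occurrence in the window: #6 on 2070-01-02 (5×25 = 125 days in).
2070-08-22 is 357 days after the start; 357 ÷ 25 = 14 remainder 7. Last occurrence in the window: #15 on 2070-08-15.
Occurrences #6 through #15: 10 in total.

10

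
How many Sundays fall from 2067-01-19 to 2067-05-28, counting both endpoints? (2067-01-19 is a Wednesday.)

2067-01-19 is a Wednesday; the first Sunday on or after it is 2067-01-23 (4 days later).
From 2067-01-23 to 2067-05-28: 8 + 28 + 31 + 30 + 28 = 125 days (rest of January, February, March, April, May).
125 ÷ 7 = 17 full weeks with remainder 6, so 17 more Sundays after the first → 18.

18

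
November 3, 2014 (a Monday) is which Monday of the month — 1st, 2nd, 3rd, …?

1st

Day 3 falls in week ⌈3/7⌉ of the month.
Days 1–7 hold the 1st Monday, 8–14 the 2nd, 15–21 the 3rd, 22–28 the 4th, 29–31 the 5th.
3 is in the range for the 1st.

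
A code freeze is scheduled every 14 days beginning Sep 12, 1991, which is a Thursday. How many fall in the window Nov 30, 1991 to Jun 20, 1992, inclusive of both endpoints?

15

Occurrences land 14·i days after Sep 12, 1991 for i = 0, 1, 2, …
Nov 30, 1991 is 79 days after the start; 79 ÷ 14 = 5 remainder 9; since the remainder is 9, round up to i = 6. First occurrence in the window: #7 on Dec 5, 1991 (6×14 = 84 days in).
Jun 20, 1992 is 282 days after the start; 282 ÷ 14 = 20 remainder 2. Last occurrence in the window: #21 on Jun 18, 1992.
Occurrences #7 through #21: 15 in total.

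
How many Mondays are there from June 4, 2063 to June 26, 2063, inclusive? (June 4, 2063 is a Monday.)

4

June 4, 2063 is a Monday; the first Monday on or after it is June 4, 2063.
From June 4, 2063 to June 26, 2063 is 26 − 4 = 22 days.
22 ÷ 7 = 3 full weeks with remainder 1, so 3 more Mondays after the first → 4.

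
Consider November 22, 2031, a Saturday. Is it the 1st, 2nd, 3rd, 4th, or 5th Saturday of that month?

Day 22 falls in week ⌈22/7⌉ of the month.
Days 1–7 hold the 1st Saturday, 8–14 the 2nd, 15–21 the 3rd, 22–28 the 4th, 29–31 the 5th.
22 is in the range for the 4th.

4th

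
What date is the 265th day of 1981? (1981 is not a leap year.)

January has 31 days (265 − 31 = 234 remain).
February has 28 days (234 − 28 = 206 remain).
March has 31 days (206 − 31 = 175 remain).
April has 30 days (175 − 30 = 145 remain).
May has 31 days (145 − 31 = 114 remain).
June has 30 days (114 − 30 = 84 remain).
July has 31 days (84 − 31 = 53 remain).
August has 31 days (53 − 31 = 22 remain).
22 into September → September 22.

1981-09-22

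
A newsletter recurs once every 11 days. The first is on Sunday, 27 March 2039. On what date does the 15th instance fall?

The 15th occurrence is 14 intervals after the first: 14 × 11 = 154 days after 27 March 2039.
March has 31 days — 4 days to the end of March leaves 150.
April has 30 days (120 left).
May has 31 days (89 left).
June has 30 days (59 left).
July has 31 days (28 left).
28 days into August → 28 August 2039.

28 August 2039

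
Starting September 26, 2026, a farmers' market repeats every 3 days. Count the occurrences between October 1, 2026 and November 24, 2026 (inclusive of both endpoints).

Occurrences land 3·i days after September 26, 2026 for i = 0, 1, 2, …
October 1, 2026 is 5 days after the start; 5 ÷ 3 = 1 remainder 2; since the remainder is 2, round up to i = 2. First occurrence in the window: #3 on October 2, 2026 (2×3 = 6 days in).
November 24, 2026 is 59 days after the start; 59 ÷ 3 = 19 remainder 2. Last occurrence in the window: #20 on November 22, 2026.
Occurrences #3 through #20: 18 in total.

18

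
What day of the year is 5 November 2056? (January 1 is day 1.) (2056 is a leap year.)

Days in months before November: 31 + 29 + 31 + 30 + 31 + 30 + 31 + 31 + 30 + 31 = 305.
Plus 5 days into November → day 310.

310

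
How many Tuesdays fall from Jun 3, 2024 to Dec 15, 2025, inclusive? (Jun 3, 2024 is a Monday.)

Jun 3, 2024 is a Monday; the first Tuesday on or after it is Jun 4, 2024 (1 day later).
From Jun 4, 2024 to Dec 15, 2025: 210 + 349 = 559 days (rest of 2024, to Dec 15, 2025 in 2025).
559 ÷ 7 = 79 full weeks with remainder 6, so 79 more Tuesdays after the first → 80.

80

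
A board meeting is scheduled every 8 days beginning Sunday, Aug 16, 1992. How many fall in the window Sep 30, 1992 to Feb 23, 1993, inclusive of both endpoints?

18

Occurrences land 8·i days after Aug 16, 1992 for i = 0, 1, 2, …
Sep 30, 1992 is 45 days after the start; 45 ÷ 8 = 5 remainder 5; since the remainder is 5, round up to i = 6. First occurrence in the window: #7 on Oct 3, 1992 (6×8 = 48 days in).
Feb 23, 1993 is 191 days after the start; 191 ÷ 8 = 23 remainder 7. Last occurrence in the window: #24 on Feb 16, 1993.
Occurrences #7 through #24: 18 in total.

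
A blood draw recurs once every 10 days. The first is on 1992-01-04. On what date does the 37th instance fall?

The 37th occurrence is 36 intervals after the first: 36 × 10 = 360 days after 1992-01-04.
January has 31 days — 27 days to the end of January leaves 333.
February has 29 days (304 left).
March has 31 days (273 left).
April has 30 days (243 left).
May has 31 days (212 left).
June has 30 days (182 left).
July has 31 days (151 left).
August has 31 days (120 left).
September has 30 days (90 left).
October has 31 days (59 left).
November has 30 days (29 left).
29 days into December → 1992-12-29.

1992-12-29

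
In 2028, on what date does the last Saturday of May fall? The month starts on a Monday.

May 27, 2028

May 2028 begins on a Monday, so the first Saturday is May 6 (5 days later).
May 2028 has 31 days. Adding weeks: 6, 13, 20, 27 — the last one ≤ 31 is the 27th.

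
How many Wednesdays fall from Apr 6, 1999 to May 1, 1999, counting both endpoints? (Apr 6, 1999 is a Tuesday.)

Apr 6, 1999 is a Tuesday; the first Wednesday on or after it is Apr 7, 1999 (1 day later).
From Apr 7, 1999 to May 1, 1999: 23 + 1 = 24 days (rest of Apr, May).
24 ÷ 7 = 3 full weeks with remainder 3, so 3 more Wednesdays after the first → 4.

4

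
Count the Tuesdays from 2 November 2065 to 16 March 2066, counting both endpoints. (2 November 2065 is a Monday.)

20

2 November 2065 is a Monday; the first Tuesday on or after it is 3 November 2065 (1 day later).
From 3 November 2065 to 16 March 2066: 27 + 31 + 31 + 28 + 16 = 133 days (rest of November, December, January, February, March).
133 ÷ 7 = 19 full weeks with remainder 0, so 19 more Tuesdays after the first → 20.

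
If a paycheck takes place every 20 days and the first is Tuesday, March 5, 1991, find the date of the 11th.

September 21, 1991

The 11th occurrence is 10 intervals after the first: 10 × 20 = 200 days after March 5, 1991.
March has 31 days — 26 days to the end of March leaves 174.
April has 30 days (144 left).
May has 31 days (113 left).
June has 30 days (83 left).
July has 31 days (52 left).
August has 31 days (21 left).
21 days into September → September 21, 1991.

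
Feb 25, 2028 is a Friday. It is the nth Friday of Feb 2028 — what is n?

Day 25 falls in week ⌈25/7⌉ of the month.
Days 1–7 hold the 1st Friday, 8–14 the 2nd, 15–21 the 3rd, 22–28 the 4th, 29–31 the 5th.
25 is in the range for the 4th.

4th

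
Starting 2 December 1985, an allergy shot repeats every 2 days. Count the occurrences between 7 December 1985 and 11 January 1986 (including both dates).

18

Occurrences land 2·i days after 2 December 1985 for i = 0, 1, 2, …
7 December 1985 is 5 days after the start; 5 ÷ 2 = 2 remainder 1; since the remainder is 1, round up to i = 3. First occurrence in the window: #4 on 8 December 1985 (3×2 = 6 days in).
11 January 1986 is 40 days after the start; 40 ÷ 2 = 20 remainder 0. Last occurrence in the window: #21 on 11 January 1986.
Occurrences #4 through #21: 18 in total.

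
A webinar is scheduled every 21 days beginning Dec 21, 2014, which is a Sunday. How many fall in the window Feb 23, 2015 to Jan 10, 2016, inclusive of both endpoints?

Occurrences land 21·i days after Dec 21, 2014 for i = 0, 1, 2, …
Feb 23, 2015 is 64 days after the start; 64 ÷ 21 = 3 remainder 1; since the remainder is 1, round up to i = 4. First occurrence in the window: #5 on Mar 15, 2015 (4×21 = 84 days in).
Jan 10, 2016 is 385 days after the start; 385 ÷ 21 = 18 remainder 7. Last occurrence in the window: #19 on Jan 3, 2016.
Occurrences #5 through #19: 15 in total.

15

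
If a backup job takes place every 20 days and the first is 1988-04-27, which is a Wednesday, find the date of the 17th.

1989-03-13

The 17th occurrence is 16 intervals after the first: 16 × 20 = 320 days after 1988-04-27.
April has 30 days — 3 days to the end of April leaves 317.
May has 31 days (286 left).
June has 30 days (256 left).
July has 31 days (225 left).
August has 31 days (194 left).
September has 30 days (164 left).
October has 31 days (133 left).
November has 30 days (103 left).
December has 31 days (72 left).
January has 31 days (41 left).
February has 28 days (13 left).
13 days into March → 1989-03-13.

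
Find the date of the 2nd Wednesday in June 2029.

June 2029 begins on a Friday, so the first Wednesday is June 6 (5 days later).
The 2nd Wednesday is 1 weeks later: 6 + 7 = 13.

2029-06-13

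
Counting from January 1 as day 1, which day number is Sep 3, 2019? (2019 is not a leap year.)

Days in months before Sep: 31 + 28 + 31 + 30 + 31 + 30 + 31 + 31 = 243.
Plus 3 days into Sep → day 246.

246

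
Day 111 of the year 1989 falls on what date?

January has 31 days (111 − 31 = 80 remain).
February has 28 days (80 − 28 = 52 remain).
March has 31 days (52 − 31 = 21 remain).
21 into April → April 21.

April 21, 1989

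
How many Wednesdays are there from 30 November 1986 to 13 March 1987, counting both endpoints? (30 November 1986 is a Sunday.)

15

30 November 1986 is a Sunday; the first Wednesday on or after it is 3 December 1986 (3 days later).
From 3 December 1986 to 13 March 1987: 28 + 31 + 28 + 13 = 100 days (rest of December, January, February, March).
100 ÷ 7 = 14 full weeks with remainder 2, so 14 more Wednesdays after the first → 15.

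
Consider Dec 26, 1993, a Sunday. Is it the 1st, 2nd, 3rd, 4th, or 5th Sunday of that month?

4th

Day 26 falls in week ⌈26/7⌉ of the month.
Days 1–7 hold the 1st Sunday, 8–14 the 2nd, 15–21 the 3rd, 22–28 the 4th, 29–31 the 5th.
26 is in the range for the 4th.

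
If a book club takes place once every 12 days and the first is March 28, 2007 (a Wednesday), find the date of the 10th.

The 10th occurrence is 9 intervals after the first: 9 × 12 = 108 days after March 28, 2007.
March has 31 days — 3 days to the end of March leaves 105.
April has 30 days (75 left).
May has 31 days (44 left).
June has 30 days (14 left).
14 days into July → July 14, 2007.

July 14, 2007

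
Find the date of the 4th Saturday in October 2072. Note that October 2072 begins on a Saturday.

October 22, 2072

October 2072 begins on a Saturday, so the first Saturday is October 1.
The 4th Saturday is 3 weeks later: 1 + 21 = 22.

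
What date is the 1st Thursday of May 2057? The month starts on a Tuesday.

3 May 2057

May 2057 begins on a Tuesday, so the first Thursday is May 3 (2 days later).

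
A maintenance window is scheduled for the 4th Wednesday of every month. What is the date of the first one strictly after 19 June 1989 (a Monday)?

28 June 1989

June 1989 starts on a Thursday; its first Wednesday is the 7th, so the 4th Wednesday is the 28th — 28 June 1989.
28 June 1989 is after 19 June 1989, so that is the next one.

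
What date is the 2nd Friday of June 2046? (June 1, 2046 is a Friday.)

8 June 2046

June 2046 begins on a Friday, so the first Friday is June 1.
The 2nd Friday is 1 weeks later: 1 + 7 = 8.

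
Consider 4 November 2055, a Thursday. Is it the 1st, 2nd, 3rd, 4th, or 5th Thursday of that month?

Day 4 falls in week ⌈4/7⌉ of the month.
Days 1–7 hold the 1st Thursday, 8–14 the 2nd, 15–21 the 3rd, 22–28 the 4th, 29–31 the 5th.
4 is in the range for the 1st.

1st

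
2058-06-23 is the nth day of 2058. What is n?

174

Days in months before June: 31 + 28 + 31 + 30 + 31 = 151.
Plus 23 days into June → day 174.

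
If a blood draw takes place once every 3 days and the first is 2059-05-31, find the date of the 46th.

2059-10-13

The 46th occurrence is 45 intervals after the first: 45 × 3 = 135 days after 2059-05-31.
May has 31 days — 0 days to the end of May leaves 135.
June has 30 days (105 left).
July has 31 days (74 left).
August has 31 days (43 left).
September has 30 days (13 left).
13 days into October → 2059-10-13.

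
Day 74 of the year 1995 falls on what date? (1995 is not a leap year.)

Mar 15, 1995

Jan has 31 days (74 − 31 = 43 remain).
Feb has 28 days (43 − 28 = 15 remain).
15 into Mar → Mar 15.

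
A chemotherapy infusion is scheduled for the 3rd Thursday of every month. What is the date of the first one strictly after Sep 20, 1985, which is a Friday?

Oct 17, 1985

Sep 1985 starts on a Sunday; its first Thursday is the 5th, so the 3rd Thursday is the 19th — Sep 19, 1985.
That is not after Sep 20, 1985, so look at Oct 1985.
Oct 1985 starts on a Tuesday; its first Thursday is the 3rd, so the 3rd Thursday is the 17th — Oct 17, 1985.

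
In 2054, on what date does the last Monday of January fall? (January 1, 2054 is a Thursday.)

January 2054 begins on a Thursday, so the first Monday is January 5 (4 days later).
January 2054 has 31 days. Adding weeks: 5, 12, 19, 26 — the last one ≤ 31 is the 26th.

26 January 2054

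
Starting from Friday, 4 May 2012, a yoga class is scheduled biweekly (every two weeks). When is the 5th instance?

The 5th occurrence is 4 intervals after the first: 4 × 14 = 56 days after 4 May 2012.
May has 31 days — 27 days to the end of May leaves 29.
29 days into June → 29 June 2012.

29 June 2012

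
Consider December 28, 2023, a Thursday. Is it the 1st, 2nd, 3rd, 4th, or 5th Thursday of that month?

4th

Day 28 falls in week ⌈28/7⌉ of the month.
Days 1–7 hold the 1st Thursday, 8–14 the 2nd, 15–21 the 3rd, 22–28 the 4th, 29–31 the 5th.
28 is in the range for the 4th.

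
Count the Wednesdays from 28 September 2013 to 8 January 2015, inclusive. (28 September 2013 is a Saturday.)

67

28 September 2013 is a Saturday; the first Wednesday on or after it is 2 October 2013 (4 days later).
From 2 October 2013 to 8 January 2015: 90 + 365 + 8 = 463 days (rest of 2013, 2014, to 8 January 2015 in 2015).
463 ÷ 7 = 66 full weeks with remainder 1, so 66 more Wednesdays after the first → 67.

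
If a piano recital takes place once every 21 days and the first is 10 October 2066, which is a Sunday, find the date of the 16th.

21 August 2067

The 16th occurrence is 15 intervals after the first: 15 × 21 = 315 days after 10 October 2066.
October has 31 days — 21 days to the end of October leaves 294.
November has 30 days (264 left).
December has 31 days (233 left).
January has 31 days (202 left).
February has 28 days (174 left).
March has 31 days (143 left).
April has 30 days (113 left).
May has 31 days (82 left).
June has 30 days (52 left).
July has 31 days (21 left).
21 days into August → 21 August 2067.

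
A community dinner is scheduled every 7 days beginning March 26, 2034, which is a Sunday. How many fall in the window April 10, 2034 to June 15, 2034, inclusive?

Occurrences land 7·i days after March 26, 2034 for i = 0, 1, 2, …
April 10, 2034 is 15 days after the start; 15 ÷ 7 = 2 remainder 1; since the remainder is 1, round up to i = 3. First occurrence in the window: #4 on April 16, 2034 (3×7 = 21 days in).
June 15, 2034 is 81 days after the start; 81 ÷ 7 = 11 remainder 4. Last occurrence in the window: #12 on June 11, 2034.
Occurrences #4 through #12: 9 in total.

9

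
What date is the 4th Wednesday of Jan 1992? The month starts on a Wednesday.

Jan 1992 begins on a Wednesday, so the first Wednesday is Jan 1.
The 4th Wednesday is 3 weeks later: 1 + 21 = 22.

Jan 22, 1992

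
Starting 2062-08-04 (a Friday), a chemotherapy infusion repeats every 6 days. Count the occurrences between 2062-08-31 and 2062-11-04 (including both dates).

Occurrences land 6·i days after 2062-08-04 for i = 0, 1, 2, …
2062-08-31 is 27 days after the start; 27 ÷ 6 = 4 remainder 3; since the remainder is 3, round up to i = 5. First occurrence in the window: #6 on 2062-09-03 (5×6 = 30 days in).
2062-11-04 is 92 days after the start; 92 ÷ 6 = 15 remainder 2. Last occurrence in the window: #16 on 2062-11-02.
Occurrences #6 through #16: 11 in total.

11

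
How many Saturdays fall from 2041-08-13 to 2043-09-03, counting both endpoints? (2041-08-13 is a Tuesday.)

2041-08-13 is a Tuesday; the first Saturday on or after it is 2041-08-17 (4 days later).
From 2041-08-17 to 2043-09-03: 136 + 365 + 246 = 747 days (rest of 2041, 2042, to 2043-09-03 in 2043).
747 ÷ 7 = 106 full weeks with remainder 5, so 106 more Saturdays after the first → 107.

107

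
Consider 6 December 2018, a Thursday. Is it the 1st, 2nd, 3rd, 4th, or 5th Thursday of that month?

Day 6 falls in week ⌈6/7⌉ of the month.
Days 1–7 hold the 1st Thursday, 8–14 the 2nd, 15–21 the 3rd, 22–28 the 4th, 29–31 the 5th.
6 is in the range for the 1st.

1st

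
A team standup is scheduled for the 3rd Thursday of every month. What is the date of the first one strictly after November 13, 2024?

November 2024 starts on a Friday; its first Thursday is the 7th, so the 3rd Thursday is the 21st — November 21, 2024.
November 21, 2024 is after November 13, 2024, so that is the next one.

November 21, 2024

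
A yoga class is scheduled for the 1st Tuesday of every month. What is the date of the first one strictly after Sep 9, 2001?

Sep 2001 starts on a Saturday, so its 1st Tuesday is Sep 4, 2001 (3 days in).
That is not after Sep 9, 2001, so look at Oct 2001.
Oct 2001 starts on a Monday, so its 1st Tuesday is Oct 2, 2001 (1 day in).

Oct 2, 2001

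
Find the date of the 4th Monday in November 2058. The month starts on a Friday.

November 25, 2058

November 2058 begins on a Friday, so the first Monday is November 4 (3 days later).
The 4th Monday is 3 weeks later: 4 + 21 = 25.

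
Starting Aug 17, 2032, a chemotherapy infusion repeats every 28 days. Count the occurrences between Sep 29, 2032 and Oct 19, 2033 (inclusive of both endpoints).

Occurrences land 28·i days after Aug 17, 2032 for i = 0, 1, 2, …
Sep 29, 2032 is 43 days after the start; 43 ÷ 28 = 1 remainder 15; since the remainder is 15, round up to i = 2. First occurrence in the window: #3 on Oct 12, 2032 (2×28 = 56 days in).
Oct 19, 2033 is 428 days after the start; 428 ÷ 28 = 15 remainder 8. Last occurrence in the window: #16 on Oct 11, 2033.
Occurrences #3 through #16: 14 in total.

14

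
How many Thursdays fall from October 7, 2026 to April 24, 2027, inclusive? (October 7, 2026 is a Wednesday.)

October 7, 2026 is a Wednesday; the first Thursday on or after it is October 8, 2026 (1 day later).
From October 8, 2026 to April 24, 2027: 23 + 30 + 31 + 31 + 28 + 31 + 24 = 198 days (rest of October, November, December, January, February, March, April).
198 ÷ 7 = 28 full weeks with remainder 2, so 28 more Thursdays after the first → 29.

29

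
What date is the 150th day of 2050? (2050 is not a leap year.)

January has 31 days (150 − 31 = 119 remain).
February has 28 days (119 − 28 = 91 remain).
March has 31 days (91 − 31 = 60 remain).
April has 30 days (60 − 30 = 30 remain).
30 into May → May 30.

30 May 2050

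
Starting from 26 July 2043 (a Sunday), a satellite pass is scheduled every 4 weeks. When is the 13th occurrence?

The 13th occurrence is 12 intervals after the first: 12 × 28 = 336 days after 26 July 2043.
July has 31 days — 5 days to the end of July leaves 331.
August has 31 days (300 left).
September has 30 days (270 left).
October has 31 days (239 left).
November has 30 days (209 left).
December has 31 days (178 left).
January has 31 days (147 left).
February has 29 days (118 left).
March has 31 days (87 left).
April has 30 days (57 left).
May has 31 days (26 left).
26 days into June → 26 June 2044.

26 June 2044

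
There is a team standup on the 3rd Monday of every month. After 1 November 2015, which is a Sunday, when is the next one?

16 November 2015

November 2015 starts on a Sunday; its first Monday is the 2nd, so the 3rd Monday is the 16th — 16 November 2015.
16 November 2015 is after 1 November 2015, so that is the next one.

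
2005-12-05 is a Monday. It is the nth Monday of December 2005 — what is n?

1st

Day 5 falls in week ⌈5/7⌉ of the month.
Days 1–7 hold the 1st Monday, 8–14 the 2nd, 15–21 the 3rd, 22–28 the 4th, 29–31 the 5th.
5 is in the range for the 1st.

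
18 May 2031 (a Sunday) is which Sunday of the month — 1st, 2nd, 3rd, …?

3rd

Day 18 falls in week ⌈18/7⌉ of the month.
Days 1–7 hold the 1st Sunday, 8–14 the 2nd, 15–21 the 3rd, 22–28 the 4th, 29–31 the 5th.
18 is in the range for the 3rd.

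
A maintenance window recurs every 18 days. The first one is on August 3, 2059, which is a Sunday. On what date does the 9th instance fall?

December 25, 2059

The 9th occurrence is 8 intervals after the first: 8 × 18 = 144 days after August 3, 2059.
August has 31 days — 28 days to the end of August leaves 116.
September has 30 days (86 left).
October has 31 days (55 left).
November has 30 days (25 left).
25 days into December → December 25, 2059.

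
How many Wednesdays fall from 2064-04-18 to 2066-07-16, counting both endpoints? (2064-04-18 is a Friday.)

117

2064-04-18 is a Friday; the first Wednesday on or after it is 2064-04-23 (5 days later).
From 2064-04-23 to 2066-07-16: 252 + 365 + 197 = 814 days (rest of 2064, 2065, to 2066-07-16 in 2066).
814 ÷ 7 = 116 full weeks with remainder 2, so 116 more Wednesdays after the first → 117.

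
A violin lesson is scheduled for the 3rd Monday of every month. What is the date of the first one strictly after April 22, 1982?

May 17, 1982

April 1982 starts on a Thursday; its first Monday is the 5th, so the 3rd Monday is the 19th — April 19, 1982.
That is not after April 22, 1982, so look at May 1982.
May 1982 starts on a Saturday; its first Monday is the 3rd, so the 3rd Monday is the 17th — May 17, 1982.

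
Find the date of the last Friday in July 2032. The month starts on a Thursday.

July 30, 2032

July 2032 begins on a Thursday, so the first Friday is July 2 (1 day later).
July 2032 has 31 days. Adding weeks: 2, 9, 16, 23, 30 — the last one ≤ 31 is the 30th.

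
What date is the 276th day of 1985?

January has 31 days (276 − 31 = 245 remain).
February has 28 days (245 − 28 = 217 remain).
March has 31 days (217 − 31 = 186 remain).
April has 30 days (186 − 30 = 156 remain).
May has 31 days (156 − 31 = 125 remain).
June has 30 days (125 − 30 = 95 remain).
July has 31 days (95 − 31 = 64 remain).
August has 31 days (64 − 31 = 33 remain).
September has 30 days (33 − 30 = 3 remain).
3 into October → October 3.

3 October 1985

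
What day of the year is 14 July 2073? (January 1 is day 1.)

195

Days in months before July: 31 + 28 + 31 + 30 + 31 + 30 = 181.
Plus 14 days into July → day 195.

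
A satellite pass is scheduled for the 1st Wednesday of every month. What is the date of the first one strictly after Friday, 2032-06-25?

2032-07-07

June 2032 starts on a Tuesday, so its 1st Wednesday is 2032-06-02 (1 day in).
That is not after 2032-06-25, so look at July 2032.
July 2032 starts on a Thursday, so its 1st Wednesday is 2032-07-07 (6 days in).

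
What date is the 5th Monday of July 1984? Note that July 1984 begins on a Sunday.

July 1984 begins on a Sunday, so the first Monday is July 2 (1 day later).
The 5th Monday is 4 weeks later: 2 + 28 = 30.

30 July 1984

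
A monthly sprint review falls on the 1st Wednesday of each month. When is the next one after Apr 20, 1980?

Apr 1980 starts on a Tuesday, so its 1st Wednesday is Apr 2, 1980 (1 day in).
That is not after Apr 20, 1980, so look at May 1980.
May 1980 starts on a Thursday, so its 1st Wednesday is May 7, 1980 (6 days in).

May 7, 1980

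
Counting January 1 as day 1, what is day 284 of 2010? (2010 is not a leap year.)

January has 31 days (284 − 31 = 253 remain).
February has 28 days (253 − 28 = 225 remain).
March has 31 days (225 − 31 = 194 remain).
April has 30 days (194 − 30 = 164 remain).
May has 31 days (164 − 31 = 133 remain).
June has 30 days (133 − 30 = 103 remain).
July has 31 days (103 − 31 = 72 remain).
August has 31 days (72 − 31 = 41 remain).
September has 30 days (41 − 30 = 11 remain).
11 into October → October 11.

2010-10-11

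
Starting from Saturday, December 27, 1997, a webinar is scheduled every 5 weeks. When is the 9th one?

The 9th occurrence is 8 intervals after the first: 8 × 35 = 280 days after December 27, 1997.
December has 31 days — 4 days to the end of December leaves 276.
January has 31 days (245 left).
February has 28 days (217 left).
March has 31 days (186 left).
April has 30 days (156 left).
May has 31 days (125 left).
June has 30 days (95 left).
July has 31 days (64 left).
August has 31 days (33 left).
September has 30 days (3 left).
3 days into October → October 3, 1998.

October 3, 1998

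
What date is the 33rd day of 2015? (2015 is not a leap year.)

January has 31 days (33 − 31 = 2 remain).
2 into February → February 2.

2 February 2015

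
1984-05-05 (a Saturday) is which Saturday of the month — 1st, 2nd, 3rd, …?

1st

Day 5 falls in week ⌈5/7⌉ of the month.
Days 1–7 hold the 1st Saturday, 8–14 the 2nd, 15–21 the 3rd, 22–28 the 4th, 29–31 the 5th.
5 is in the range for the 1st.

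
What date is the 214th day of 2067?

2 August 2067

January has 31 days (214 − 31 = 183 remain).
February has 28 days (183 − 28 = 155 remain).
March has 31 days (155 − 31 = 124 remain).
April has 30 days (124 − 30 = 94 remain).
May has 31 days (94 − 31 = 63 remain).
June has 30 days (63 − 30 = 33 remain).
July has 31 days (33 − 31 = 2 remain).
2 into August → August 2.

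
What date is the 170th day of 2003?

Jun 19, 2003

Jan has 31 days (170 − 31 = 139 remain).
Feb has 28 days (139 − 28 = 111 remain).
Mar has 31 days (111 − 31 = 80 remain).
Apr has 30 days (80 − 30 = 50 remain).
May has 31 days (50 − 31 = 19 remain).
19 into Jun → Jun 19.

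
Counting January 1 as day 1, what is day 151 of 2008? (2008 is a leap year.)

2008-05-30

January has 31 days (151 − 31 = 120 remain).
February has 29 days (120 − 29 = 91 remain).
March has 31 days (91 − 31 = 60 remain).
April has 30 days (60 − 30 = 30 remain).
30 into May → May 30.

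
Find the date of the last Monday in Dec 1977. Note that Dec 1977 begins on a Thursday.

Dec 1977 begins on a Thursday, so the first Monday is Dec 5 (4 days later).
Dec 1977 has 31 days. Adding weeks: 5, 12, 19, 26 — the last one ≤ 31 is the 26th.

Dec 26, 1977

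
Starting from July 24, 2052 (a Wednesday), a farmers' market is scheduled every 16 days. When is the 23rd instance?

The 23rd occurrence is 22 intervals after the first: 22 × 16 = 352 days after July 24, 2052.
July has 31 days — 7 days to the end of July leaves 345.
August has 31 days (314 left).
September has 30 days (284 left).
October has 31 days (253 left).
November has 30 days (223 left).
December has 31 days (192 left).
January has 31 days (161 left).
February has 28 days (133 left).
March has 31 days (102 left).
April has 30 days (72 left).
May has 31 days (41 left).
June has 30 days (11 left).
11 days into July → July 11, 2053.

July 11, 2053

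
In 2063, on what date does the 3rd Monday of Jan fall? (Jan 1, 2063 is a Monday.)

Jan 15, 2063

Jan 2063 begins on a Monday, so the first Monday is Jan 1.
The 3rd Monday is 2 weeks later: 1 + 14 = 15.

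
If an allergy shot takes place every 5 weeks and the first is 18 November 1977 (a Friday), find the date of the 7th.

The 7th occurrence is 6 intervals after the first: 6 × 35 = 210 days after 18 November 1977.
November has 30 days — 12 days to the end of November leaves 198.
December has 31 days (167 left).
January has 31 days (136 left).
February has 28 days (108 left).
March has 31 days (77 left).
April has 30 days (47 left).
May has 31 days (16 left).
16 days into June → 16 June 1978.

16 June 1978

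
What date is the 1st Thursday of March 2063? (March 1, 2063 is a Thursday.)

March 1, 2063

March 2063 begins on a Thursday, so the first Thursday is March 1.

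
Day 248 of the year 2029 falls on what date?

Sep 5, 2029

Jan has 31 days (248 − 31 = 217 remain).
Feb has 28 days (217 − 28 = 189 remain).
Mar has 31 days (189 − 31 = 158 remain).
Apr has 30 days (158 − 30 = 128 remain).
May has 31 days (128 − 31 = 97 remain).
Jun has 30 days (97 − 30 = 67 remain).
Jul has 31 days (67 − 31 = 36 remain).
Aug has 31 days (36 − 31 = 5 remain).
5 into Sep → Sep 5.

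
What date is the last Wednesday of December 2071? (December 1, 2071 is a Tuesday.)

30 December 2071

December 2071 begins on a Tuesday, so the first Wednesday is December 2 (1 day later).
December 2071 has 31 days. Adding weeks: 2, 9, 16, 23, 30 — the last one ≤ 31 is the 30th.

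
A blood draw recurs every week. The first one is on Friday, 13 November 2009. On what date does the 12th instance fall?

The 12th occurrence is 11 intervals after the first: 11 × 7 = 77 days after 13 November 2009.
November has 30 days — 17 days to the end of November leaves 60.
December has 31 days (29 left).
29 days into January → 29 January 2010.

29 January 2010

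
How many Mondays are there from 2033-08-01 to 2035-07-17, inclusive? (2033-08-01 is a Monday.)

103

2033-08-01 is a Monday; the first Monday on or after it is 2033-08-01.
From 2033-08-01 to 2035-07-17: 152 + 365 + 198 = 715 days (rest of 2033, 2034, to 2035-07-17 in 2035).
715 ÷ 7 = 102 full weeks with remainder 1, so 102 more Mondays after the first → 103.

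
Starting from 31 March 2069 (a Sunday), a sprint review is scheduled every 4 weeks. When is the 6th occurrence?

The 6th occurrence is 5 intervals after the first: 5 × 28 = 140 days after 31 March 2069.
March has 31 days — 0 days to the end of March leaves 140.
April has 30 days (110 left).
May has 31 days (79 left).
June has 30 days (49 left).
July has 31 days (18 left).
18 days into August → 18 August 2069.

18 August 2069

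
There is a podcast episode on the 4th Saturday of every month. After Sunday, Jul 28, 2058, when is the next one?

Jul 2058 starts on a Monday; its first Saturday is the 6th, so the 4th Saturday is the 27th — Jul 27, 2058.
That is not after Jul 28, 2058, so look at Aug 2058.
Aug 2058 starts on a Thursday; its first Saturday is the 3rd, so the 4th Saturday is the 24th — Aug 24, 2058.

Aug 24, 2058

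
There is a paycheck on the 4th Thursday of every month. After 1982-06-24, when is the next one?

1982-07-22

June 1982 starts on a Tuesday; its first Thursday is the 3rd, so the 4th Thursday is the 24th — 1982-06-24.
That is not after 1982-06-24, so look at July 1982.
July 1982 starts on a Thursday; its first Thursday is the 1st, so the 4th Thursday is the 22nd — 1982-07-22.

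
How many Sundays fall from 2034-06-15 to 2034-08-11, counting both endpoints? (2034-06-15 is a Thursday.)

8

2034-06-15 is a Thursday; the first Sunday on or after it is 2034-06-18 (3 days later).
From 2034-06-18 to 2034-08-11: 12 + 31 + 11 = 54 days (rest of June, July, August).
54 ÷ 7 = 7 full weeks with remainder 5, so 7 more Sundays after the first → 8.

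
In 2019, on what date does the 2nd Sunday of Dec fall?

Dec 8, 2019

Dec 2019 begins on a Sunday, so the first Sunday is Dec 1.
The 2nd Sunday is 1 weeks later: 1 + 7 = 8.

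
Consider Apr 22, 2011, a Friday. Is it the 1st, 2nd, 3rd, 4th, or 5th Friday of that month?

4th

Day 22 falls in week ⌈22/7⌉ of the month.
Days 1–7 hold the 1st Friday, 8–14 the 2nd, 15–21 the 3rd, 22–28 the 4th, 29–31 the 5th.
22 is in the range for the 4th.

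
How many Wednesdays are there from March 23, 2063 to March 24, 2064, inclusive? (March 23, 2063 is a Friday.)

March 23, 2063 is a Friday; the first Wednesday on or after it is March 28, 2063 (5 days later).
From March 28, 2063 to March 24, 2064: 278 + 84 = 362 days (rest of 2063, to March 24, 2064 in 2064).
362 ÷ 7 = 51 full weeks with remainder 5, so 51 more Wednesdays after the first → 52.

52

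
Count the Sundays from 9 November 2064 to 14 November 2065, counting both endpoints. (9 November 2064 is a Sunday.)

9 November 2064 is a Sunday; the first Sunday on or after it is 9 November 2064.
From 9 November 2064 to 14 November 2065: 52 + 318 = 370 days (rest of 2064, to 14 November 2065 in 2065).
370 ÷ 7 = 52 full weeks with remainder 6, so 52 more Sundays after the first → 53.

53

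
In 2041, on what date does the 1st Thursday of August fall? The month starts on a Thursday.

August 2041 begins on a Thursday, so the first Thursday is August 1.

2041-08-01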